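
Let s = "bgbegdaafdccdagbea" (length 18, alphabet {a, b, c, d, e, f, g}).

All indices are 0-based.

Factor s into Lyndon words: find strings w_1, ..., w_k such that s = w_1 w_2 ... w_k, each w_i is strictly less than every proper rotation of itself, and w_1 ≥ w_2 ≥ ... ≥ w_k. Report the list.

emit factor 1: 'bg' (i=0, period=2)
emit factor 2: 'begd' (i=2, period=4)
emit factor 3: 'aafdccdagbe' (i=6, period=11)
emit factor 4: 'a' (i=17, period=1)

["bg", "begd", "aafdccdagbe", "a"]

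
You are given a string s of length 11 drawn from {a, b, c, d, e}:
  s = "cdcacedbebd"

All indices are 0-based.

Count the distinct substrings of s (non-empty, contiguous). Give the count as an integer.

60

rank→(start, suffix):
  0 → (3, 'acedbebd')
  1 → (9, 'bd')
  2 → (7, 'bebd')
  3 → (2, 'cacedbebd')
  4 → (0, 'cdcacedbebd')
  5 → (4, 'cedbebd')
  6 → (10, 'd')
  7 → (6, 'dbebd')
  8 → (1, 'dcacedbebd')
  9 → (8, 'ebd')
  10 → (5, 'edbebd')

SA = [3, 9, 7, 2, 0, 4, 10, 6, 1, 8, 5]
i: (SA[i-1],SA[i]) lcp shared
  1: (3,9) 0 ''
  2: (9,7) 1 'b'
  3: (7,2) 0 ''
  4: (2,0) 1 'c'
  5: (0,4) 1 'c'
  6: (4,10) 0 ''
  7: (10,6) 1 'd'
  8: (6,1) 1 'd'
  9: (1,8) 0 ''
  10: (8,5) 1 'e'

n(n+1)/2 = 11·12/2 = 66
Σ LCP = 0 + 0 + 1 + 0 + 1 + 1 + 0 + 1 + 1 + 0 + 1 = 6
distinct = 66 − 6 = 60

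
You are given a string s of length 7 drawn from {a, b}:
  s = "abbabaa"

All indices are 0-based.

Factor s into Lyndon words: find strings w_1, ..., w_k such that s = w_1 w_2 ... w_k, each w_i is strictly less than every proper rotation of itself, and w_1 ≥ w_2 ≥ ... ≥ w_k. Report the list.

emit factor 1: 'abb' (i=0, period=3)
emit factor 2: 'ab' (i=3, period=2)
emit factor 3: 'a' (i=5, period=1)
emit factor 4: 'a' (i=6, period=1)

["abb", "ab", "a", "a"]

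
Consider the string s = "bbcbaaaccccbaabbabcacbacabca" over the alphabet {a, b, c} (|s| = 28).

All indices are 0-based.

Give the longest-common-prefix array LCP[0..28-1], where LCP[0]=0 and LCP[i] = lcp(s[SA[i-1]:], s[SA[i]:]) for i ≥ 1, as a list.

sorted suffixes:
  #0 SA[0]=27  'a'
  #1 SA[1]=4  'aaaccccbaabbabcacbacabca'
  #2 SA[2]=12  'aabbabcacbacabca'
  #3 SA[3]=5  'aaccccbaabbabcacbacabca'
  #4 SA[4]=13  'abbabcacbacabca'
  #5 SA[5]=24  'abca'
  #6 SA[6]=16  'abcacbacabca'
  #7 SA[7]=22  'acabca'
  #8 SA[8]=19  'acbacabca'
  #9 SA[9]=6  'accccbaabbabcacbacabca'
  #10 SA[10]=3  'baaaccccbaabbabcacbacabca'
  #11 SA[11]=11  'baabbabcacbacabca'
  #12 SA[12]=15  'babcacbacabca'
  #13 SA[13]=21  'bacabca'
  #14 SA[14]=14  'bbabcacbacabca'
  #15 SA[15]=0  'bbcbaaaccccbaabbabcacbacabca'
  #16 SA[16]=25  'bca'
  #17 SA[17]=17  'bcacbacabca'
  #18 SA[18]=1  'bcbaaaccccbaabbabcacbacabca'
  #19 SA[19]=26  'ca'
  #20 SA[20]=23  'cabca'
  #21 SA[21]=18  'cacbacabca'
  #22 SA[22]=2  'cbaaaccccbaabbabcacbacabca'
  #23 SA[23]=10  'cbaabbabcacbacabca'
  #24 SA[24]=20  'cbacabca'
  #25 SA[25]=9  'ccbaabbabcacbacabca'
  #26 SA[26]=8  'cccbaabbabcacbacabca'
  #27 SA[27]=7  'ccccbaabbabcacbacabca'

SA = [27, 4, 12, 5, 13, 24, 16, 22, 19, 6, 3, 11, 15, 21, 14, 0, 25, 17, 1, 26, 23, 18, 2, 10, 20, 9, 8, 7]
[i] adj suffixes → lcp
  [1] 27/4 → 1 ('a')
  [2] 4/12 → 2 ('aa')
  [3] 12/5 → 2 ('aa')
  [4] 5/13 → 1 ('a')
  [5] 13/24 → 2 ('ab')
  [6] 24/16 → 4 ('abca')
  [7] 16/22 → 1 ('a')
  [8] 22/19 → 2 ('ac')
  [9] 19/6 → 2 ('ac')
  [10] 6/3 → 0 ('')
  [11] 3/11 → 3 ('baa')
  [12] 11/15 → 2 ('ba')
  [13] 15/21 → 2 ('ba')
  [14] 21/14 → 1 ('b')
  [15] 14/0 → 2 ('bb')
  [16] 0/25 → 1 ('b')
  [17] 25/17 → 3 ('bca')
  [18] 17/1 → 2 ('bc')
  [19] 1/26 → 0 ('')
  [20] 26/23 → 2 ('ca')
  [21] 23/18 → 2 ('ca')
  [22] 18/2 → 1 ('c')
  [23] 2/10 → 4 ('cbaa')
  [24] 10/20 → 3 ('cba')
  [25] 20/9 → 1 ('c')
  [26] 9/8 → 2 ('cc')
  [27] 8/7 → 3 ('ccc')

[0, 1, 2, 2, 1, 2, 4, 1, 2, 2, 0, 3, 2, 2, 1, 2, 1, 3, 2, 0, 2, 2, 1, 4, 3, 1, 2, 3]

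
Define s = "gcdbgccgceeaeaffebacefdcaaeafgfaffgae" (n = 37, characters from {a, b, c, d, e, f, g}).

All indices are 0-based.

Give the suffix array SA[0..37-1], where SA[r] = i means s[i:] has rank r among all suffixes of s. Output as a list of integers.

sorted suffixes:
  #0 SA[0]=24  'aaeafgfaffgae'
  #1 SA[1]=18  'acefdcaaeafgfaffgae'
  #2 SA[2]=35  'ae'
  #3 SA[3]=11  'aeaffebacefdcaaeafgfaffgae'
  #4 SA[4]=25  'aeafgfaffgae'
  #5 SA[5]=13  'affebacefdcaaeafgfaffgae'
  #6 SA[6]=31  'affgae'
  #7 SA[7]=27  'afgfaffgae'
  #8 SA[8]=17  'bacefdcaaeafgfaffgae'
  #9 SA[9]=3  'bgccgceeaeaffebacefdcaaeafgfaffgae'
  #10 SA[10]=23  'caaeafgfaffgae'
  #11 SA[11]=5  'ccgceeaeaffebacefdcaaeafgfaffgae'
  #12 SA[12]=1  'cdbgccgceeaeaffebacefdcaaeafgfaffgae'
  #13 SA[13]=8  'ceeaeaffebacefdcaaeafgfaffgae'
  #14 SA[14]=19  'cefdcaaeafgfaffgae'
  #15 SA[15]=6  'cgceeaeaffebacefdcaaeafgfaffgae'
  #16 SA[16]=2  'dbgccgceeaeaffebacefdcaaeafgfaffgae'
  #17 SA[17]=22  'dcaaeafgfaffgae'
  #18 SA[18]=36  'e'
  #19 SA[19]=10  'eaeaffebacefdcaaeafgfaffgae'
  #20 SA[20]=12  'eaffebacefdcaaeafgfaffgae'
  #21 SA[21]=26  'eafgfaffgae'
  #22 SA[22]=16  'ebacefdcaaeafgfaffgae'
  #23 SA[23]=9  'eeaeaffebacefdcaaeafgfaffgae'
  #24 SA[24]=20  'efdcaaeafgfaffgae'
  #25 SA[25]=30  'faffgae'
  #26 SA[26]=21  'fdcaaeafgfaffgae'
  #27 SA[27]=15  'febacefdcaaeafgfaffgae'
  #28 SA[28]=14  'ffebacefdcaaeafgfaffgae'
  #29 SA[29]=32  'ffgae'
  #30 SA[30]=33  'fgae'
  #31 SA[31]=28  'fgfaffgae'
  #32 SA[32]=34  'gae'
  #33 SA[33]=4  'gccgceeaeaffebacefdcaaeafgfaffgae'
  #34 SA[34]=0  'gcdbgccgceeaeaffebacefdcaaeafgfaffgae'
  #35 SA[35]=7  'gceeaeaffebacefdcaaeafgfaffgae'
  #36 SA[36]=29  'gfaffgae'

[24, 18, 35, 11, 25, 13, 31, 27, 17, 3, 23, 5, 1, 8, 19, 6, 2, 22, 36, 10, 12, 26, 16, 9, 20, 30, 21, 15, 14, 32, 33, 28, 34, 4, 0, 7, 29]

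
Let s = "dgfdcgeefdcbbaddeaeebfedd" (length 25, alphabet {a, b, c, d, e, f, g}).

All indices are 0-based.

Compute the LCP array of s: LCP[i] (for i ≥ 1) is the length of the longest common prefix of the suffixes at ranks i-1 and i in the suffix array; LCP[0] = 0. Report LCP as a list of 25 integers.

sorted suffixes:
  #0 SA[0]=13  'addeaeebfedd'
  #1 SA[1]=17  'aeebfedd'
  #2 SA[2]=12  'baddeaeebfedd'
  #3 SA[3]=11  'bbaddeaeebfedd'
  #4 SA[4]=20  'bfedd'
  #5 SA[5]=10  'cbbaddeaeebfedd'
  #6 SA[6]=4  'cgeefdcbbaddeaeebfedd'
  #7 SA[7]=24  'd'
  #8 SA[8]=9  'dcbbaddeaeebfedd'
  #9 SA[9]=3  'dcgeefdcbbaddeaeebfedd'
  #10 SA[10]=23  'dd'
  #11 SA[11]=14  'ddeaeebfedd'
  #12 SA[12]=15  'deaeebfedd'
  #13 SA[13]=0  'dgfdcgeefdcbbaddeaeebfedd'
  #14 SA[14]=16  'eaeebfedd'
  #15 SA[15]=19  'ebfedd'
  #16 SA[16]=22  'edd'
  #17 SA[17]=18  'eebfedd'
  #18 SA[18]=6  'eefdcbbaddeaeebfedd'
  #19 SA[19]=7  'efdcbbaddeaeebfedd'
  #20 SA[20]=8  'fdcbbaddeaeebfedd'
  #21 SA[21]=2  'fdcgeefdcbbaddeaeebfedd'
  #22 SA[22]=21  'fedd'
  #23 SA[23]=5  'geefdcbbaddeaeebfedd'
  #24 SA[24]=1  'gfdcgeefdcbbaddeaeebfedd'

SA = [13, 17, 12, 11, 20, 10, 4, 24, 9, 3, 23, 14, 15, 0, 16, 19, 22, 18, 6, 7, 8, 2, 21, 5, 1]
rank  pair      lcp
   1  s[13:],s[17:]  1  'a'
   2  s[17:],s[12:]  0  ''
   3  s[12:],s[11:]  1  'b'
   4  s[11:],s[20:]  1  'b'
   5  s[20:],s[10:]  0  ''
   6  s[10:],s[4:]  1  'c'
   7  s[4:],s[24:]  0  ''
   8  s[24:],s[9:]  1  'd'
   9  s[9:],s[3:]  2  'dc'
  10  s[3:],s[23:]  1  'd'
  11  s[23:],s[14:]  2  'dd'
  12  s[14:],s[15:]  1  'd'
  13  s[15:],s[0:]  1  'd'
  14  s[0:],s[16:]  0  ''
  15  s[16:],s[19:]  1  'e'
  16  s[19:],s[22:]  1  'e'
  17  s[22:],s[18:]  1  'e'
  18  s[18:],s[6:]  2  'ee'
  19  s[6:],s[7:]  1  'e'
  20  s[7:],s[8:]  0  ''
  21  s[8:],s[2:]  3  'fdc'
  22  s[2:],s[21:]  1  'f'
  23  s[21:],s[5:]  0  ''
  24  s[5:],s[1:]  1  'g'

[0, 1, 0, 1, 1, 0, 1, 0, 1, 2, 1, 2, 1, 1, 0, 1, 1, 1, 2, 1, 0, 3, 1, 0, 1]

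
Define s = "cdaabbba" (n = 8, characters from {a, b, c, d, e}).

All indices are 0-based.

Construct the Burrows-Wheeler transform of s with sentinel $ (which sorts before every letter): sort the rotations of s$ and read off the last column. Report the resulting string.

abdabba$c

rank  rotation   last
    0  $cdaabbba  a
    1  a$cdaabbb  b
    2  aabbba$cd  d
    3  abbba$cda  a
    4  ba$cdaabb  b
    5  bba$cdaab  b
    6  bbba$cdaa  a
    7  cdaabbba$  $
    8  daabbba$c  c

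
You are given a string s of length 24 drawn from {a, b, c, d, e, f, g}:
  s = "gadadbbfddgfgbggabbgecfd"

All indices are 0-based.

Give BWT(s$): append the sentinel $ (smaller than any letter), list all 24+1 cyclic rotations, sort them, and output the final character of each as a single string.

dggddabbgefaafdgcbgg$fbdb

rank  rotation                   last
    0  $gadadbbfddgfgbggabbgecfd  d
    1  abbgecfd$gadadbbfddgfgbgg  g
    2  adadbbfddgfgbggabbgecfd$g  g
    3  adbbfddgfgbggabbgecfd$gad  d
    4  bbfddgfgbggabbgecfd$gadad  d
    5  bbgecfd$gadadbbfddgfgbgga  a
    6  bfddgfgbggabbgecfd$gadadb  b
    7  bgecfd$gadadbbfddgfgbggab  b
    8  bggabbgecfd$gadadbbfddgfg  g
    9  cfd$gadadbbfddgfgbggabbge  e
   10  d$gadadbbfddgfgbggabbgecf  f
   11  dadbbfddgfgbggabbgecfd$ga  a
   12  dbbfddgfgbggabbgecfd$gada  a
   13  ddgfgbggabbgecfd$gadadbbf  f
   14  dgfgbggabbgecfd$gadadbbfd  d
   15  ecfd$gadadbbfddgfgbggabbg  g
   16  fd$gadadbbfddgfgbggabbgec  c
   17  fddgfgbggabbgecfd$gadadbb  b
   18  fgbggabbgecfd$gadadbbfddg  g
   19  gabbgecfd$gadadbbfddgfgbg  g
   20  gadadbbfddgfgbggabbgecfd$  $
   21  gbggabbgecfd$gadadbbfddgf  f
   22  gecfd$gadadbbfddgfgbggabb  b
   23  gfgbggabbgecfd$gadadbbfdd  d
   24  ggabbgecfd$gadadbbfddgfgb  b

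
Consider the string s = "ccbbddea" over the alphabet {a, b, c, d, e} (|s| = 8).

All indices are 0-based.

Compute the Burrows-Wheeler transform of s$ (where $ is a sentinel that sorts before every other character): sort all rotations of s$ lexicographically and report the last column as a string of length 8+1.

aecbc$bdd

rank  rotation   last
    0  $ccbbddea  a
    1  a$ccbbdde  e
    2  bbddea$cc  c
    3  bddea$ccb  b
    4  cbbddea$c  c
    5  ccbbddea$  $
    6  ddea$ccbb  b
    7  dea$ccbbd  d
    8  ea$ccbbdd  d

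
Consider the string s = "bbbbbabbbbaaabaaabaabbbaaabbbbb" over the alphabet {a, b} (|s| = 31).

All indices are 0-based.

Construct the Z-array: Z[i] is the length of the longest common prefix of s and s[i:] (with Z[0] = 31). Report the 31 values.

Z[0]=31
i=1: outside box; Z[1]=4 scan→box=[1,5)
i=2: min(r-i=3, Z[1]=4)=3; Z[2]=3
i=3: min(r-i=2, Z[2]=3)=2; Z[3]=2
i=4: min(r-i=1, Z[3]=2)=1; Z[4]=1
i=5: outside box; Z[5]=0
i=6: outside box; Z[6]=4 scan→box=[6,10)
i=7: min(r-i=3, Z[1]=4)=3; Z[7]=3
i=8: min(r-i=2, Z[2]=3)=2; Z[8]=2
i=9: min(r-i=1, Z[3]=2)=1; Z[9]=1
i=10: outside box; Z[10]=0
i=11: outside box; Z[11]=0
i=12: outside box; Z[12]=0
i=13: outside box; Z[13]=1 scan→box=[13,14)
i=14: outside box; Z[14]=0
i=15: outside box; Z[15]=0
i=16: outside box; Z[16]=0
i=17: outside box; Z[17]=1 scan→box=[17,18)
i=18: outside box; Z[18]=0
i=19: outside box; Z[19]=0
i=20: outside box; Z[20]=3 scan→box=[20,23)
i=21: min(r-i=2, Z[1]=4)=2; Z[21]=2
i=22: min(r-i=1, Z[2]=3)=1; Z[22]=1
i=23: outside box; Z[23]=0
i=24: outside box; Z[24]=0
i=25: outside box; Z[25]=0
i=26: outside box; Z[26]=5 scan→box=[26,31)
i=27: min(r-i=4, Z[1]=4)=4; Z[27]=4
i=28: min(r-i=3, Z[2]=3)=3; Z[28]=3
i=29: min(r-i=2, Z[3]=2)=2; Z[29]=2
i=30: min(r-i=1, Z[4]=1)=1; Z[30]=1

[31, 4, 3, 2, 1, 0, 4, 3, 2, 1, 0, 0, 0, 1, 0, 0, 0, 1, 0, 0, 3, 2, 1, 0, 0, 0, 5, 4, 3, 2, 1]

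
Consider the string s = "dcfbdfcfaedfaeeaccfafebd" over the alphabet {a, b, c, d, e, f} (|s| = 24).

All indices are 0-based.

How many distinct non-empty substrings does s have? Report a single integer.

rank→(start, suffix):
  0 → (15, 'accfafebd')
  1 → (8, 'aedfaeeaccfafebd')
  2 → (12, 'aeeaccfafebd')
  3 → (19, 'afebd')
  4 → (22, 'bd')
  5 → (3, 'bdfcfaedfaeeaccfafebd')
  6 → (16, 'ccfafebd')
  7 → (6, 'cfaedfaeeaccfafebd')
  8 → (17, 'cfafebd')
  9 → (1, 'cfbdfcfaedfaeeaccfafebd')
  10 → (23, 'd')
  11 → (0, 'dcfbdfcfaedfaeeaccfafebd')
  12 → (10, 'dfaeeaccfafebd')
  13 → (4, 'dfcfaedfaeeaccfafebd')
  14 → (14, 'eaccfafebd')
  15 → (21, 'ebd')
  16 → (9, 'edfaeeaccfafebd')
  17 → (13, 'eeaccfafebd')
  18 → (7, 'faedfaeeaccfafebd')
  19 → (11, 'faeeaccfafebd')
  20 → (18, 'fafebd')
  21 → (2, 'fbdfcfaedfaeeaccfafebd')
  22 → (5, 'fcfaedfaeeaccfafebd')
  23 → (20, 'febd')

SA = [15, 8, 12, 19, 22, 3, 16, 6, 17, 1, 23, 0, 10, 4, 14, 21, 9, 13, 7, 11, 18, 2, 5, 20]
i: (SA[i-1],SA[i]) lcp shared
  1: (15,8) 1 'a'
  2: (8,12) 2 'ae'
  3: (12,19) 1 'a'
  4: (19,22) 0 ''
  5: (22,3) 2 'bd'
  6: (3,16) 0 ''
  7: (16,6) 1 'c'
  8: (6,17) 3 'cfa'
  9: (17,1) 2 'cf'
  10: (1,23) 0 ''
  11: (23,0) 1 'd'
  12: (0,10) 1 'd'
  13: (10,4) 2 'df'
  14: (4,14) 0 ''
  15: (14,21) 1 'e'
  16: (21,9) 1 'e'
  17: (9,13) 1 'e'
  18: (13,7) 0 ''
  19: (7,11) 3 'fae'
  20: (11,18) 2 'fa'
  21: (18,2) 1 'f'
  22: (2,5) 1 'f'
  23: (5,20) 1 'f'

n(n+1)/2 = 24·25/2 = 300
Σ LCP = 0 + 1 + 2 + 1 + 0 + 2 + 0 + 1 + 3 + 2 + 0 + 1 + 1 + 2 + 0 + 1 + 1 + 1 + 0 + 3 + 2 + 1 + 1 + 1 = 27
distinct = 300 − 27 = 273

273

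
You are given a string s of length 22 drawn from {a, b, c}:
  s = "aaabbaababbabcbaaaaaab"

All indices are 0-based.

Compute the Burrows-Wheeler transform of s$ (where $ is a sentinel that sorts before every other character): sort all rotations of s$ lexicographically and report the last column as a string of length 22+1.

bbaaa$abaaaabbacbabaaab

rank  rotation                 last
    0  $aaabbaababbabcbaaaaaab  b
    1  aaaaaab$aaabbaababbabcb  b
    2  aaaaab$aaabbaababbabcba  a
    3  aaaab$aaabbaababbabcbaa  a
    4  aaab$aaabbaababbabcbaaa  a
    5  aaabbaababbabcbaaaaaab$  $
    6  aab$aaabbaababbabcbaaaa  a
    7  aababbabcbaaaaaab$aaabb  b
    8  aabbaababbabcbaaaaaab$a  a
    9  ab$aaabbaababbabcbaaaaa  a
   10  ababbabcbaaaaaab$aaabba  a
   11  abbaababbabcbaaaaaab$aa  a
   12  abbabcbaaaaaab$aaabbaab  b
   13  abcbaaaaaab$aaabbaababb  b
   14  b$aaabbaababbabcbaaaaaa  a
   15  baaaaaab$aaabbaababbabc  c
   16  baababbabcbaaaaaab$aaab  b
   17  babbabcbaaaaaab$aaabbaa  a
   18  babcbaaaaaab$aaabbaabab  b
   19  bbaababbabcbaaaaaab$aaa  a
   20  bbabcbaaaaaab$aaabbaaba  a
   21  bcbaaaaaab$aaabbaababba  a
   22  cbaaaaaab$aaabbaababbab  b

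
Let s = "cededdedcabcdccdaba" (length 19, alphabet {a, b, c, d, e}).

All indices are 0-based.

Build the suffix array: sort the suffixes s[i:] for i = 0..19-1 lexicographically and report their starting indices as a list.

rank→(start, suffix):
  0 → (18, 'a')
  1 → (16, 'aba')
  2 → (9, 'abcdccdaba')
  3 → (17, 'ba')
  4 → (10, 'bcdccdaba')
  5 → (8, 'cabcdccdaba')
  6 → (13, 'ccdaba')
  7 → (14, 'cdaba')
  8 → (11, 'cdccdaba')
  9 → (0, 'cededdedcabcdccdaba')
  10 → (15, 'daba')
  11 → (7, 'dcabcdccdaba')
  12 → (12, 'dccdaba')
  13 → (4, 'ddedcabcdccdaba')
  14 → (5, 'dedcabcdccdaba')
  15 → (2, 'deddedcabcdccdaba')
  16 → (6, 'edcabcdccdaba')
  17 → (3, 'eddedcabcdccdaba')
  18 → (1, 'ededdedcabcdccdaba')

[18, 16, 9, 17, 10, 8, 13, 14, 11, 0, 15, 7, 12, 4, 5, 2, 6, 3, 1]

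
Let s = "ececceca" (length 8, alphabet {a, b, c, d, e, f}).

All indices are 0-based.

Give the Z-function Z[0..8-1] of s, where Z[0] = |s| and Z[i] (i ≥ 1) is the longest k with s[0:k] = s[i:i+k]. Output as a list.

[8, 0, 2, 0, 0, 2, 0, 0]

Z[0]=8
i=1: fresh scan; Z[1]=0
i=2: fresh scan; Z[2]=2 grow→box=[2,4)
i=3: min(r-i=1, Z[1]=0)=0; Z[3]=0
i=4: fresh scan; Z[4]=0
i=5: fresh scan; Z[5]=2 grow→box=[5,7)
i=6: min(r-i=1, Z[1]=0)=0; Z[6]=0
i=7: fresh scan; Z[7]=0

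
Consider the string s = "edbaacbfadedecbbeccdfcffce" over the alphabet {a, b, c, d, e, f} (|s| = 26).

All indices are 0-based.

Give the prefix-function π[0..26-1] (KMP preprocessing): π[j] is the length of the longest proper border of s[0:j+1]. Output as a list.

π[0] = 0
j=1 s[j]='d': π[1]=0 (border '')
j=2 s[j]='b': π[2]=0 (border '')
j=3 s[j]='a': π[3]=0 (border '')
j=4 s[j]='a': π[4]=0 (border '')
j=5 s[j]='c': π[5]=0 (border '')
j=6 s[j]='b': π[6]=0 (border '')
j=7 s[j]='f': π[7]=0 (border '')
j=8 s[j]='a': π[8]=0 (border '')
j=9 s[j]='d': π[9]=0 (border '')
j=10 s[j]='e': π[10]=1 (border 'e')
j=11 s[j]='d': π[11]=2 (border 'ed')
j=12 s[j]='e': k: 2→0; π[12]=1 (border 'e')
j=13 s[j]='c': k: 1→0; π[13]=0 (border '')
j=14 s[j]='b': π[14]=0 (border '')
j=15 s[j]='b': π[15]=0 (border '')
j=16 s[j]='e': π[16]=1 (border 'e')
j=17 s[j]='c': k: 1→0; π[17]=0 (border '')
j=18 s[j]='c': π[18]=0 (border '')
j=19 s[j]='d': π[19]=0 (border '')
j=20 s[j]='f': π[20]=0 (border '')
j=21 s[j]='c': π[21]=0 (border '')
j=22 s[j]='f': π[22]=0 (border '')
j=23 s[j]='f': π[23]=0 (border '')
j=24 s[j]='c': π[24]=0 (border '')
j=25 s[j]='e': π[25]=1 (border 'e')

[0, 0, 0, 0, 0, 0, 0, 0, 0, 0, 1, 2, 1, 0, 0, 0, 1, 0, 0, 0, 0, 0, 0, 0, 0, 1]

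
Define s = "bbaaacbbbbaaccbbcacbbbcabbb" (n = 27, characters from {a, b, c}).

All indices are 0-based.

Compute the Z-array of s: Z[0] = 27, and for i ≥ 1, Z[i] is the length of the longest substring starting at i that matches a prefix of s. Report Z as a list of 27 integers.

[27, 1, 0, 0, 0, 0, 2, 2, 4, 1, 0, 0, 0, 0, 2, 1, 0, 0, 0, 2, 2, 1, 0, 0, 2, 2, 1]

Z[0]=27
i=1: i≥r, start 0; Z[1]=1 grow→box=[1,2)
i=2: i≥r, start 0; Z[2]=0
i=3: i≥r, start 0; Z[3]=0
i=4: i≥r, start 0; Z[4]=0
i=5: i≥r, start 0; Z[5]=0
i=6: i≥r, start 0; Z[6]=2 grow→box=[6,8)
i=7: min(r-i=1, Z[1]=1)=1; Z[7]=2 grow→box=[7,9)
i=8: min(r-i=1, Z[1]=1)=1; Z[8]=4 grow→box=[8,12)
i=9: min(r-i=3, Z[1]=1)=1; Z[9]=1
i=10: min(r-i=2, Z[2]=0)=0; Z[10]=0
i=11: min(r-i=1, Z[3]=0)=0; Z[11]=0
i=12: i≥r, start 0; Z[12]=0
i=13: i≥r, start 0; Z[13]=0
i=14: i≥r, start 0; Z[14]=2 grow→box=[14,16)
i=15: min(r-i=1, Z[1]=1)=1; Z[15]=1
i=16: i≥r, start 0; Z[16]=0
i=17: i≥r, start 0; Z[17]=0
i=18: i≥r, start 0; Z[18]=0
i=19: i≥r, start 0; Z[19]=2 grow→box=[19,21)
i=20: min(r-i=1, Z[1]=1)=1; Z[20]=2 grow→box=[20,22)
i=21: min(r-i=1, Z[1]=1)=1; Z[21]=1
i=22: i≥r, start 0; Z[22]=0
i=23: i≥r, start 0; Z[23]=0
i=24: i≥r, start 0; Z[24]=2 grow→box=[24,26)
i=25: min(r-i=1, Z[1]=1)=1; Z[25]=2 grow→box=[25,27)
i=26: min(r-i=1, Z[1]=1)=1; Z[26]=1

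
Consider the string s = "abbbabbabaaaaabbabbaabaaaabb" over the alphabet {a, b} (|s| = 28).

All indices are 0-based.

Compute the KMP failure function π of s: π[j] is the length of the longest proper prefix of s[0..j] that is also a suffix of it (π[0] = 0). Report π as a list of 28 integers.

π[0] = 0
j=1 s[j]='b': π[1]=0 (border '')
j=2 s[j]='b': π[2]=0 (border '')
j=3 s[j]='b': π[3]=0 (border '')
j=4 s[j]='a': π[4]=1 (border 'a')
j=5 s[j]='b': π[5]=2 (border 'ab')
j=6 s[j]='b': π[6]=3 (border 'abb')
j=7 s[j]='a': k: 3→0; π[7]=1 (border 'a')
j=8 s[j]='b': π[8]=2 (border 'ab')
j=9 s[j]='a': k: 2→0; π[9]=1 (border 'a')
j=10 s[j]='a': k: 1→0; π[10]=1 (border 'a')
j=11 s[j]='a': k: 1→0; π[11]=1 (border 'a')
j=12 s[j]='a': k: 1→0; π[12]=1 (border 'a')
j=13 s[j]='a': k: 1→0; π[13]=1 (border 'a')
j=14 s[j]='b': π[14]=2 (border 'ab')
j=15 s[j]='b': π[15]=3 (border 'abb')
j=16 s[j]='a': k: 3→0; π[16]=1 (border 'a')
j=17 s[j]='b': π[17]=2 (border 'ab')
j=18 s[j]='b': π[18]=3 (border 'abb')
j=19 s[j]='a': k: 3→0; π[19]=1 (border 'a')
j=20 s[j]='a': k: 1→0; π[20]=1 (border 'a')
j=21 s[j]='b': π[21]=2 (border 'ab')
j=22 s[j]='a': k: 2→0; π[22]=1 (border 'a')
j=23 s[j]='a': k: 1→0; π[23]=1 (border 'a')
j=24 s[j]='a': k: 1→0; π[24]=1 (border 'a')
j=25 s[j]='a': k: 1→0; π[25]=1 (border 'a')
j=26 s[j]='b': π[26]=2 (border 'ab')
j=27 s[j]='b': π[27]=3 (border 'abb')

[0, 0, 0, 0, 1, 2, 3, 1, 2, 1, 1, 1, 1, 1, 2, 3, 1, 2, 3, 1, 1, 2, 1, 1, 1, 1, 2, 3]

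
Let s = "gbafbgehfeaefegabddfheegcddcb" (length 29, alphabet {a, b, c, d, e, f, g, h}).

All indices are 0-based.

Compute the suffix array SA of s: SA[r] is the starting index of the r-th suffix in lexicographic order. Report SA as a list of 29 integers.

[15, 10, 2, 28, 1, 16, 4, 27, 24, 26, 25, 17, 18, 9, 21, 11, 13, 22, 6, 3, 8, 12, 19, 14, 0, 23, 5, 20, 7]

sorted suffixes:
  #0 SA[0]=15  'abddfheegcddcb'
  #1 SA[1]=10  'aefegabddfheegcddcb'
  #2 SA[2]=2  'afbgehfeaefegabddfheegcddcb'
  #3 SA[3]=28  'b'
  #4 SA[4]=1  'bafbgehfeaefegabddfheegcddcb'
  #5 SA[5]=16  'bddfheegcddcb'
  #6 SA[6]=4  'bgehfeaefegabddfheegcddcb'
  #7 SA[7]=27  'cb'
  #8 SA[8]=24  'cddcb'
  #9 SA[9]=26  'dcb'
  #10 SA[10]=25  'ddcb'
  #11 SA[11]=17  'ddfheegcddcb'
  #12 SA[12]=18  'dfheegcddcb'
  #13 SA[13]=9  'eaefegabddfheegcddcb'
  #14 SA[14]=21  'eegcddcb'
  #15 SA[15]=11  'efegabddfheegcddcb'
  #16 SA[16]=13  'egabddfheegcddcb'
  #17 SA[17]=22  'egcddcb'
  #18 SA[18]=6  'ehfeaefegabddfheegcddcb'
  #19 SA[19]=3  'fbgehfeaefegabddfheegcddcb'
  #20 SA[20]=8  'feaefegabddfheegcddcb'
  #21 SA[21]=12  'fegabddfheegcddcb'
  #22 SA[22]=19  'fheegcddcb'
  #23 SA[23]=14  'gabddfheegcddcb'
  #24 SA[24]=0  'gbafbgehfeaefegabddfheegcddcb'
  #25 SA[25]=23  'gcddcb'
  #26 SA[26]=5  'gehfeaefegabddfheegcddcb'
  #27 SA[27]=20  'heegcddcb'
  #28 SA[28]=7  'hfeaefegabddfheegcddcb'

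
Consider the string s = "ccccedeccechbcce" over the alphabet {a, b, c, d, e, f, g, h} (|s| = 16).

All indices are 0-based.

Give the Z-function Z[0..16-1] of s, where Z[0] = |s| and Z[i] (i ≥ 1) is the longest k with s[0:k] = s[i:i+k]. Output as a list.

Z[0]=16
i=1: i≥r, start 0; Z[1]=3 grow→box=[1,4)
i=2: min(r-i=2, Z[1]=3)=2; Z[2]=2
i=3: min(r-i=1, Z[2]=2)=1; Z[3]=1
i=4: i≥r, start 0; Z[4]=0
i=5: i≥r, start 0; Z[5]=0
i=6: i≥r, start 0; Z[6]=0
i=7: i≥r, start 0; Z[7]=2 grow→box=[7,9)
i=8: min(r-i=1, Z[1]=3)=1; Z[8]=1
i=9: i≥r, start 0; Z[9]=0
i=10: i≥r, start 0; Z[10]=1 grow→box=[10,11)
i=11: i≥r, start 0; Z[11]=0
i=12: i≥r, start 0; Z[12]=0
i=13: i≥r, start 0; Z[13]=2 grow→box=[13,15)
i=14: min(r-i=1, Z[1]=3)=1; Z[14]=1
i=15: i≥r, start 0; Z[15]=0

[16, 3, 2, 1, 0, 0, 0, 2, 1, 0, 1, 0, 0, 2, 1, 0]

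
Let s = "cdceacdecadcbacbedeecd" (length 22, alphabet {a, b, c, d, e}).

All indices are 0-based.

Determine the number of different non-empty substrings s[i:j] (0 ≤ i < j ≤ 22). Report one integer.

rank | idx | suffix
   0 |  13 | acbedeecd
   1 |   4 | acdecadcbacbedeecd
   2 |   9 | adcbacbedeecd
   3 |  12 | bacbedeecd
   4 |  15 | bedeecd
   5 |   8 | cadcbacbedeecd
   6 |  11 | cbacbedeecd
   7 |  14 | cbedeecd
   8 |  20 | cd
   9 |   0 | cdceacdecadcbacbedeecd
  10 |   5 | cdecadcbacbedeecd
  11 |   2 | ceacdecadcbacbedeecd
  12 |  21 | d
  13 |  10 | dcbacbedeecd
  14 |   1 | dceacdecadcbacbedeecd
  15 |   6 | decadcbacbedeecd
  16 |  17 | deecd
  17 |   3 | eacdecadcbacbedeecd
  18 |   7 | ecadcbacbedeecd
  19 |  19 | ecd
  20 |  16 | edeecd
  21 |  18 | eecd

SA = [13, 4, 9, 12, 15, 8, 11, 14, 20, 0, 5, 2, 21, 10, 1, 6, 17, 3, 7, 19, 16, 18]
i: (SA[i-1],SA[i]) lcp shared
  1: (13,4) 2 'ac'
  2: (4,9) 1 'a'
  3: (9,12) 0 ''
  4: (12,15) 1 'b'
  5: (15,8) 0 ''
  6: (8,11) 1 'c'
  7: (11,14) 2 'cb'
  8: (14,20) 1 'c'
  9: (20,0) 2 'cd'
  10: (0,5) 2 'cd'
  11: (5,2) 1 'c'
  12: (2,21) 0 ''
  13: (21,10) 1 'd'
  14: (10,1) 2 'dc'
  15: (1,6) 1 'd'
  16: (6,17) 2 'de'
  17: (17,3) 0 ''
  18: (3,7) 1 'e'
  19: (7,19) 2 'ec'
  20: (19,16) 1 'e'
  21: (16,18) 1 'e'

n(n+1)/2 = 22·23/2 = 253
Σ LCP = 0 + 2 + 1 + 0 + 1 + 0 + 1 + 2 + 1 + 2 + 2 + 1 + 0 + 1 + 2 + 1 + 2 + 0 + 1 + 2 + 1 + 1 = 24
distinct = 253 − 24 = 229

229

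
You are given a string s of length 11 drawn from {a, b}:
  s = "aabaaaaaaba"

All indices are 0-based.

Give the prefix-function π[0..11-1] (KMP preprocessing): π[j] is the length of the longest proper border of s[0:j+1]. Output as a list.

π[0] = 0
j=1 s[j]='a': π[1]=1 (border 'a')
j=2 s[j]='b': k: 1→0; π[2]=0 (border '')
j=3 s[j]='a': π[3]=1 (border 'a')
j=4 s[j]='a': π[4]=2 (border 'aa')
j=5 s[j]='a': k: 2→1; π[5]=2 (border 'aa')
j=6 s[j]='a': k: 2→1; π[6]=2 (border 'aa')
j=7 s[j]='a': k: 2→1; π[7]=2 (border 'aa')
j=8 s[j]='a': k: 2→1; π[8]=2 (border 'aa')
j=9 s[j]='b': π[9]=3 (border 'aab')
j=10 s[j]='a': π[10]=4 (border 'aaba')

[0, 1, 0, 1, 2, 2, 2, 2, 2, 3, 4]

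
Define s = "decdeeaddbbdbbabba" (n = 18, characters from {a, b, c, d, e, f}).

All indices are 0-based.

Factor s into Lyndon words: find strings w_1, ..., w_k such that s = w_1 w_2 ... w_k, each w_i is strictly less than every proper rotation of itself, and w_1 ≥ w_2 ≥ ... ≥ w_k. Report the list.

emit factor 1: 'de' (i=0, period=2)
emit factor 2: 'cdee' (i=2, period=4)
emit factor 3: 'addbbdbb' (i=6, period=8)
emit factor 4: 'abb' (i=14, period=3)
emit factor 5: 'a' (i=17, period=1)

["de", "cdee", "addbbdbb", "abb", "a"]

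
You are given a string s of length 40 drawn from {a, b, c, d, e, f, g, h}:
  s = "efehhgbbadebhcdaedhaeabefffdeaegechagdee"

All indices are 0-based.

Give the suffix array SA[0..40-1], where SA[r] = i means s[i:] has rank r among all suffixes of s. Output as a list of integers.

sorted suffixes:
  #0 SA[0]=21  'abefffdeaegechagdee'
  #1 SA[1]=8  'adebhcdaedhaeabefffdeaegechagdee'
  #2 SA[2]=19  'aeabefffdeaegechagdee'
  #3 SA[3]=15  'aedhaeabefffdeaegechagdee'
  #4 SA[4]=29  'aegechagdee'
  #5 SA[5]=35  'agdee'
  #6 SA[6]=7  'badebhcdaedhaeabefffdeaegechagdee'
  #7 SA[7]=6  'bbadebhcdaedhaeabefffdeaegechagdee'
  #8 SA[8]=22  'befffdeaegechagdee'
  #9 SA[9]=11  'bhcdaedhaeabefffdeaegechagdee'
  #10 SA[10]=13  'cdaedhaeabefffdeaegechagdee'
  #11 SA[11]=33  'chagdee'
  #12 SA[12]=14  'daedhaeabefffdeaegechagdee'
  #13 SA[13]=27  'deaegechagdee'
  #14 SA[14]=9  'debhcdaedhaeabefffdeaegechagdee'
  #15 SA[15]=37  'dee'
  #16 SA[16]=17  'dhaeabefffdeaegechagdee'
  #17 SA[17]=39  'e'
  #18 SA[18]=20  'eabefffdeaegechagdee'
  #19 SA[19]=28  'eaegechagdee'
  #20 SA[20]=10  'ebhcdaedhaeabefffdeaegechagdee'
  #21 SA[21]=32  'echagdee'
  #22 SA[22]=16  'edhaeabefffdeaegechagdee'
  #23 SA[23]=38  'ee'
  #24 SA[24]=0  'efehhgbbadebhcdaedhaeabefffdeaegechagdee'
  #25 SA[25]=23  'efffdeaegechagdee'
  #26 SA[26]=30  'egechagdee'
  #27 SA[27]=2  'ehhgbbadebhcdaedhaeabefffdeaegechagdee'
  #28 SA[28]=26  'fdeaegechagdee'
  #29 SA[29]=1  'fehhgbbadebhcdaedhaeabefffdeaegechagdee'
  #30 SA[30]=25  'ffdeaegechagdee'
  #31 SA[31]=24  'fffdeaegechagdee'
  #32 SA[32]=5  'gbbadebhcdaedhaeabefffdeaegechagdee'
  #33 SA[33]=36  'gdee'
  #34 SA[34]=31  'gechagdee'
  #35 SA[35]=18  'haeabefffdeaegechagdee'
  #36 SA[36]=34  'hagdee'
  #37 SA[37]=12  'hcdaedhaeabefffdeaegechagdee'
  #38 SA[38]=4  'hgbbadebhcdaedhaeabefffdeaegechagdee'
  #39 SA[39]=3  'hhgbbadebhcdaedhaeabefffdeaegechagdee'

[21, 8, 19, 15, 29, 35, 7, 6, 22, 11, 13, 33, 14, 27, 9, 37, 17, 39, 20, 28, 10, 32, 16, 38, 0, 23, 30, 2, 26, 1, 25, 24, 5, 36, 31, 18, 34, 12, 4, 3]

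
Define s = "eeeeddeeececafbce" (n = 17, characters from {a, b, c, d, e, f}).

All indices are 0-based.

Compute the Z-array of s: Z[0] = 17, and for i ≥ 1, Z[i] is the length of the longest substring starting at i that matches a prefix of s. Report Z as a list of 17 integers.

Z[0]=17
i=1: fresh scan; Z[1]=3 grow→box=[1,4)
i=2: min(r-i=2, Z[1]=3)=2; Z[2]=2
i=3: min(r-i=1, Z[2]=2)=1; Z[3]=1
i=4: fresh scan; Z[4]=0
i=5: fresh scan; Z[5]=0
i=6: fresh scan; Z[6]=3 grow→box=[6,9)
i=7: min(r-i=2, Z[1]=3)=2; Z[7]=2
i=8: min(r-i=1, Z[2]=2)=1; Z[8]=1
i=9: fresh scan; Z[9]=0
i=10: fresh scan; Z[10]=1 grow→box=[10,11)
i=11: fresh scan; Z[11]=0
i=12: fresh scan; Z[12]=0
i=13: fresh scan; Z[13]=0
i=14: fresh scan; Z[14]=0
i=15: fresh scan; Z[15]=0
i=16: fresh scan; Z[16]=1 grow→box=[16,17)

[17, 3, 2, 1, 0, 0, 3, 2, 1, 0, 1, 0, 0, 0, 0, 0, 1]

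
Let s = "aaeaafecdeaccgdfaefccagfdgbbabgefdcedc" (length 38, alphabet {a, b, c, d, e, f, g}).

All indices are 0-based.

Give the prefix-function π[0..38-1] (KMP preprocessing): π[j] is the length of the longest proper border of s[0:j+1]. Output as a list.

[0, 1, 0, 1, 2, 0, 0, 0, 0, 0, 1, 0, 0, 0, 0, 0, 1, 0, 0, 0, 0, 1, 0, 0, 0, 0, 0, 0, 1, 0, 0, 0, 0, 0, 0, 0, 0, 0]

π[0] = 0
j=1 s[j]='a': π[1]=1 (border 'a')
j=2 s[j]='e': k: 1→0; π[2]=0 (border '')
j=3 s[j]='a': π[3]=1 (border 'a')
j=4 s[j]='a': π[4]=2 (border 'aa')
j=5 s[j]='f': k: 2→1→0; π[5]=0 (border '')
j=6 s[j]='e': π[6]=0 (border '')
j=7 s[j]='c': π[7]=0 (border '')
j=8 s[j]='d': π[8]=0 (border '')
j=9 s[j]='e': π[9]=0 (border '')
j=10 s[j]='a': π[10]=1 (border 'a')
j=11 s[j]='c': k: 1→0; π[11]=0 (border '')
j=12 s[j]='c': π[12]=0 (border '')
j=13 s[j]='g': π[13]=0 (border '')
j=14 s[j]='d': π[14]=0 (border '')
j=15 s[j]='f': π[15]=0 (border '')
j=16 s[j]='a': π[16]=1 (border 'a')
j=17 s[j]='e': k: 1→0; π[17]=0 (border '')
j=18 s[j]='f': π[18]=0 (border '')
j=19 s[j]='c': π[19]=0 (border '')
j=20 s[j]='c': π[20]=0 (border '')
j=21 s[j]='a': π[21]=1 (border 'a')
j=22 s[j]='g': k: 1→0; π[22]=0 (border '')
j=23 s[j]='f': π[23]=0 (border '')
j=24 s[j]='d': π[24]=0 (border '')
j=25 s[j]='g': π[25]=0 (border '')
j=26 s[j]='b': π[26]=0 (border '')
j=27 s[j]='b': π[27]=0 (border '')
j=28 s[j]='a': π[28]=1 (border 'a')
j=29 s[j]='b': k: 1→0; π[29]=0 (border '')
j=30 s[j]='g': π[30]=0 (border '')
j=31 s[j]='e': π[31]=0 (border '')
j=32 s[j]='f': π[32]=0 (border '')
j=33 s[j]='d': π[33]=0 (border '')
j=34 s[j]='c': π[34]=0 (border '')
j=35 s[j]='e': π[35]=0 (border '')
j=36 s[j]='d': π[36]=0 (border '')
j=37 s[j]='c': π[37]=0 (border '')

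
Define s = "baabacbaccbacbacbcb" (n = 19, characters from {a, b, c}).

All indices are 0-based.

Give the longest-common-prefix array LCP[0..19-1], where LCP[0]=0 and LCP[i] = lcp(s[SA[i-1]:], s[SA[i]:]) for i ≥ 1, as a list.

[0, 1, 1, 5, 3, 2, 0, 1, 2, 6, 4, 3, 1, 0, 2, 5, 4, 2, 1]

rank→(start, suffix):
  0 → (1, 'aabacbaccbacbacbcb')
  1 → (2, 'abacbaccbacbacbcb')
  2 → (11, 'acbacbcb')
  3 → (4, 'acbaccbacbacbcb')
  4 → (14, 'acbcb')
  5 → (7, 'accbacbacbcb')
  6 → (18, 'b')
  7 → (0, 'baabacbaccbacbacbcb')
  8 → (10, 'bacbacbcb')
  9 → (3, 'bacbaccbacbacbcb')
  10 → (13, 'bacbcb')
  11 → (6, 'baccbacbacbcb')
  12 → (16, 'bcb')
  13 → (17, 'cb')
  14 → (9, 'cbacbacbcb')
  15 → (12, 'cbacbcb')
  16 → (5, 'cbaccbacbacbcb')
  17 → (15, 'cbcb')
  18 → (8, 'ccbacbacbcb')

SA = [1, 2, 11, 4, 14, 7, 18, 0, 10, 3, 13, 6, 16, 17, 9, 12, 5, 15, 8]
[i] adj suffixes → lcp
  [1] 1/2 → 1 ('a')
  [2] 2/11 → 1 ('a')
  [3] 11/4 → 5 ('acbac')
  [4] 4/14 → 3 ('acb')
  [5] 14/7 → 2 ('ac')
  [6] 7/18 → 0 ('')
  [7] 18/0 → 1 ('b')
  [8] 0/10 → 2 ('ba')
  [9] 10/3 → 6 ('bacbac')
  [10] 3/13 → 4 ('bacb')
  [11] 13/6 → 3 ('bac')
  [12] 6/16 → 1 ('b')
  [13] 16/17 → 0 ('')
  [14] 17/9 → 2 ('cb')
  [15] 9/12 → 5 ('cbacb')
  [16] 12/5 → 4 ('cbac')
  [17] 5/15 → 2 ('cb')
  [18] 15/8 → 1 ('c')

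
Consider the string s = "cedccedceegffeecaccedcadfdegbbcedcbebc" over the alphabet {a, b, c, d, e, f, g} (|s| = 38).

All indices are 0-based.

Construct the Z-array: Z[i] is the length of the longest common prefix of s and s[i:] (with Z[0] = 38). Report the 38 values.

Z[0]=38
i=1: i≥r, start 0; Z[1]=0
i=2: i≥r, start 0; Z[2]=0
i=3: i≥r, start 0; Z[3]=1 scan→box=[3,4)
i=4: i≥r, start 0; Z[4]=4 scan→box=[4,8)
i=5: min(r-i=3, Z[1]=0)=0; Z[5]=0
i=6: min(r-i=2, Z[2]=0)=0; Z[6]=0
i=7: min(r-i=1, Z[3]=1)=1; Z[7]=2 scan→box=[7,9)
i=8: min(r-i=1, Z[1]=0)=0; Z[8]=0
i=9: i≥r, start 0; Z[9]=0
i=10: i≥r, start 0; Z[10]=0
i=11: i≥r, start 0; Z[11]=0
i=12: i≥r, start 0; Z[12]=0
i=13: i≥r, start 0; Z[13]=0
i=14: i≥r, start 0; Z[14]=0
i=15: i≥r, start 0; Z[15]=1 scan→box=[15,16)
i=16: i≥r, start 0; Z[16]=0
i=17: i≥r, start 0; Z[17]=1 scan→box=[17,18)
i=18: i≥r, start 0; Z[18]=4 scan→box=[18,22)
i=19: min(r-i=3, Z[1]=0)=0; Z[19]=0
i=20: min(r-i=2, Z[2]=0)=0; Z[20]=0
i=21: min(r-i=1, Z[3]=1)=1; Z[21]=1
i=22: i≥r, start 0; Z[22]=0
i=23: i≥r, start 0; Z[23]=0
i=24: i≥r, start 0; Z[24]=0
i=25: i≥r, start 0; Z[25]=0
i=26: i≥r, start 0; Z[26]=0
i=27: i≥r, start 0; Z[27]=0
i=28: i≥r, start 0; Z[28]=0
i=29: i≥r, start 0; Z[29]=0
i=30: i≥r, start 0; Z[30]=4 scan→box=[30,34)
i=31: min(r-i=3, Z[1]=0)=0; Z[31]=0
i=32: min(r-i=2, Z[2]=0)=0; Z[32]=0
i=33: min(r-i=1, Z[3]=1)=1; Z[33]=1
i=34: i≥r, start 0; Z[34]=0
i=35: i≥r, start 0; Z[35]=0
i=36: i≥r, start 0; Z[36]=0
i=37: i≥r, start 0; Z[37]=1 scan→box=[37,38)

[38, 0, 0, 1, 4, 0, 0, 2, 0, 0, 0, 0, 0, 0, 0, 1, 0, 1, 4, 0, 0, 1, 0, 0, 0, 0, 0, 0, 0, 0, 4, 0, 0, 1, 0, 0, 0, 1]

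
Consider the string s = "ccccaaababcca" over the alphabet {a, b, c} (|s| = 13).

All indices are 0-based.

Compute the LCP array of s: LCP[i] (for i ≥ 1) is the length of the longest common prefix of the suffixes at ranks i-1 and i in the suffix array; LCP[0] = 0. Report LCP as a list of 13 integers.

rank | idx | suffix
   0 |  12 | a
   1 |   4 | aaababcca
   2 |   5 | aababcca
   3 |   6 | ababcca
   4 |   8 | abcca
   5 |   7 | babcca
   6 |   9 | bcca
   7 |  11 | ca
   8 |   3 | caaababcca
   9 |  10 | cca
  10 |   2 | ccaaababcca
  11 |   1 | cccaaababcca
  12 |   0 | ccccaaababcca

SA = [12, 4, 5, 6, 8, 7, 9, 11, 3, 10, 2, 1, 0]
[i] adj suffixes → lcp
  [1] 12/4 → 1 ('a')
  [2] 4/5 → 2 ('aa')
  [3] 5/6 → 1 ('a')
  [4] 6/8 → 2 ('ab')
  [5] 8/7 → 0 ('')
  [6] 7/9 → 1 ('b')
  [7] 9/11 → 0 ('')
  [8] 11/3 → 2 ('ca')
  [9] 3/10 → 1 ('c')
  [10] 10/2 → 3 ('cca')
  [11] 2/1 → 2 ('cc')
  [12] 1/0 → 3 ('ccc')

[0, 1, 2, 1, 2, 0, 1, 0, 2, 1, 3, 2, 3]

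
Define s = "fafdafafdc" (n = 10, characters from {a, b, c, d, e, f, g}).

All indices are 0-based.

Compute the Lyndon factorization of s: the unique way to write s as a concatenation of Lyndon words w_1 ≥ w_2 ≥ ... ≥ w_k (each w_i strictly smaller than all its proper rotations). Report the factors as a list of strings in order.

["f", "afd", "afafdc"]

emit factor 1: 'f' (i=0, period=1)
emit factor 2: 'afd' (i=1, period=3)
emit factor 3: 'afafdc' (i=4, period=6)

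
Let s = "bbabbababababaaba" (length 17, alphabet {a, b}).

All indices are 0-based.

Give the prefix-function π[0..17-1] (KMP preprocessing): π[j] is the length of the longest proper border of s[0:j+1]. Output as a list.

[0, 1, 0, 1, 2, 3, 4, 0, 1, 0, 1, 0, 1, 0, 0, 1, 0]

π[0] = 0
j=1 s[j]='b': π[1]=1 (border 'b')
j=2 s[j]='a': k: 1→0; π[2]=0 (border '')
j=3 s[j]='b': π[3]=1 (border 'b')
j=4 s[j]='b': π[4]=2 (border 'bb')
j=5 s[j]='a': π[5]=3 (border 'bba')
j=6 s[j]='b': π[6]=4 (border 'bbab')
j=7 s[j]='a': k: 4→1→0; π[7]=0 (border '')
j=8 s[j]='b': π[8]=1 (border 'b')
j=9 s[j]='a': k: 1→0; π[9]=0 (border '')
j=10 s[j]='b': π[10]=1 (border 'b')
j=11 s[j]='a': k: 1→0; π[11]=0 (border '')
j=12 s[j]='b': π[12]=1 (border 'b')
j=13 s[j]='a': k: 1→0; π[13]=0 (border '')
j=14 s[j]='a': π[14]=0 (border '')
j=15 s[j]='b': π[15]=1 (border 'b')
j=16 s[j]='a': k: 1→0; π[16]=0 (border '')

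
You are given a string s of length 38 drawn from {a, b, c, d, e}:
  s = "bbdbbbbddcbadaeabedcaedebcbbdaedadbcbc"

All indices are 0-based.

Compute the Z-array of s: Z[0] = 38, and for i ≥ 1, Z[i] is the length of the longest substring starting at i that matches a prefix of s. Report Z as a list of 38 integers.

Z[0]=38
i=1: fresh scan; Z[1]=1 extend→box=[1,2)
i=2: fresh scan; Z[2]=0
i=3: fresh scan; Z[3]=2 extend→box=[3,5)
i=4: min(r-i=1, Z[1]=1)=1; Z[4]=2 extend→box=[4,6)
i=5: min(r-i=1, Z[1]=1)=1; Z[5]=3 extend→box=[5,8)
i=6: min(r-i=2, Z[1]=1)=1; Z[6]=1
i=7: min(r-i=1, Z[2]=0)=0; Z[7]=0
i=8: fresh scan; Z[8]=0
i=9: fresh scan; Z[9]=0
i=10: fresh scan; Z[10]=1 extend→box=[10,11)
i=11: fresh scan; Z[11]=0
i=12: fresh scan; Z[12]=0
i=13: fresh scan; Z[13]=0
i=14: fresh scan; Z[14]=0
i=15: fresh scan; Z[15]=0
i=16: fresh scan; Z[16]=1 extend→box=[16,17)
i=17: fresh scan; Z[17]=0
i=18: fresh scan; Z[18]=0
i=19: fresh scan; Z[19]=0
i=20: fresh scan; Z[20]=0
i=21: fresh scan; Z[21]=0
i=22: fresh scan; Z[22]=0
i=23: fresh scan; Z[23]=0
i=24: fresh scan; Z[24]=1 extend→box=[24,25)
i=25: fresh scan; Z[25]=0
i=26: fresh scan; Z[26]=3 extend→box=[26,29)
i=27: min(r-i=2, Z[1]=1)=1; Z[27]=1
i=28: min(r-i=1, Z[2]=0)=0; Z[28]=0
i=29: fresh scan; Z[29]=0
i=30: fresh scan; Z[30]=0
i=31: fresh scan; Z[31]=0
i=32: fresh scan; Z[32]=0
i=33: fresh scan; Z[33]=0
i=34: fresh scan; Z[34]=1 extend→box=[34,35)
i=35: fresh scan; Z[35]=0
i=36: fresh scan; Z[36]=1 extend→box=[36,37)
i=37: fresh scan; Z[37]=0

[38, 1, 0, 2, 2, 3, 1, 0, 0, 0, 1, 0, 0, 0, 0, 0, 1, 0, 0, 0, 0, 0, 0, 0, 1, 0, 3, 1, 0, 0, 0, 0, 0, 0, 1, 0, 1, 0]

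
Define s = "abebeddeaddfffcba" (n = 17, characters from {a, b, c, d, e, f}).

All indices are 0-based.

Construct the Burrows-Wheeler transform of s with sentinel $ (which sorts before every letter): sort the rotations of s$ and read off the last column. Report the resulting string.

ab$ecaefeadddbbffd

rank  rotation            last
    0  $abebeddeaddfffcba  a
    1  a$abebeddeaddfffcb  b
    2  abebeddeaddfffcba$  $
    3  addfffcba$abebedde  e
    4  ba$abebeddeaddfffc  c
    5  bebeddeaddfffcba$a  a
    6  beddeaddfffcba$abe  e
    7  cba$abebeddeaddfff  f
    8  ddeaddfffcba$abebe  e
    9  ddfffcba$abebeddea  a
   10  deaddfffcba$abebed  d
   11  dfffcba$abebeddead  d
   12  eaddfffcba$abebedd  d
   13  ebeddeaddfffcba$ab  b
   14  eddeaddfffcba$abeb  b
   15  fcba$abebeddeaddff  f
   16  ffcba$abebeddeaddf  f
   17  fffcba$abebeddeadd  d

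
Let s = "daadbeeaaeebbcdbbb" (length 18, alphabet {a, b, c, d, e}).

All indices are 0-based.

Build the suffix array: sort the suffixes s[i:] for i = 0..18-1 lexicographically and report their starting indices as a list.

[1, 7, 2, 8, 17, 16, 15, 11, 12, 4, 13, 0, 14, 3, 6, 10, 5, 9]

rank→(start, suffix):
  0 → (1, 'aadbeeaaeebbcdbbb')
  1 → (7, 'aaeebbcdbbb')
  2 → (2, 'adbeeaaeebbcdbbb')
  3 → (8, 'aeebbcdbbb')
  4 → (17, 'b')
  5 → (16, 'bb')
  6 → (15, 'bbb')
  7 → (11, 'bbcdbbb')
  8 → (12, 'bcdbbb')
  9 → (4, 'beeaaeebbcdbbb')
  10 → (13, 'cdbbb')
  11 → (0, 'daadbeeaaeebbcdbbb')
  12 → (14, 'dbbb')
  13 → (3, 'dbeeaaeebbcdbbb')
  14 → (6, 'eaaeebbcdbbb')
  15 → (10, 'ebbcdbbb')
  16 → (5, 'eeaaeebbcdbbb')
  17 → (9, 'eebbcdbbb')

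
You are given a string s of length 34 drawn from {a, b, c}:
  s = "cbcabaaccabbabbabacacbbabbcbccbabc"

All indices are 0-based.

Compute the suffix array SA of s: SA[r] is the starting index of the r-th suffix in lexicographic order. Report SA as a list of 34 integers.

[5, 3, 15, 12, 9, 23, 31, 17, 19, 6, 4, 14, 11, 22, 30, 16, 13, 10, 21, 24, 32, 1, 25, 27, 33, 2, 8, 18, 29, 20, 0, 26, 7, 28]

sorted suffixes:
  #0 SA[0]=5  'aaccabbabbabacacbbabbcbccbabc'
  #1 SA[1]=3  'abaaccabbabbabacacbbabbcbccbabc'
  #2 SA[2]=15  'abacacbbabbcbccbabc'
  #3 SA[3]=12  'abbabacacbbabbcbccbabc'
  #4 SA[4]=9  'abbabbabacacbbabbcbccbabc'
  #5 SA[5]=23  'abbcbccbabc'
  #6 SA[6]=31  'abc'
  #7 SA[7]=17  'acacbbabbcbccbabc'
  #8 SA[8]=19  'acbbabbcbccbabc'
  #9 SA[9]=6  'accabbabbabacacbbabbcbccbabc'
  #10 SA[10]=4  'baaccabbabbabacacbbabbcbccbabc'
  #11 SA[11]=14  'babacacbbabbcbccbabc'
  #12 SA[12]=11  'babbabacacbbabbcbccbabc'
  #13 SA[13]=22  'babbcbccbabc'
  #14 SA[14]=30  'babc'
  #15 SA[15]=16  'bacacbbabbcbccbabc'
  #16 SA[16]=13  'bbabacacbbabbcbccbabc'
  #17 SA[17]=10  'bbabbabacacbbabbcbccbabc'
  #18 SA[18]=21  'bbabbcbccbabc'
  #19 SA[19]=24  'bbcbccbabc'
  #20 SA[20]=32  'bc'
  #21 SA[21]=1  'bcabaaccabbabbabacacbbabbcbccbabc'
  #22 SA[22]=25  'bcbccbabc'
  #23 SA[23]=27  'bccbabc'
  #24 SA[24]=33  'c'
  #25 SA[25]=2  'cabaaccabbabbabacacbbabbcbccbabc'
  #26 SA[26]=8  'cabbabbabacacbbabbcbccbabc'
  #27 SA[27]=18  'cacbbabbcbccbabc'
  #28 SA[28]=29  'cbabc'
  #29 SA[29]=20  'cbbabbcbccbabc'
  #30 SA[30]=0  'cbcabaaccabbabbabacacbbabbcbccbabc'
  #31 SA[31]=26  'cbccbabc'
  #32 SA[32]=7  'ccabbabbabacacbbabbcbccbabc'
  #33 SA[33]=28  'ccbabc'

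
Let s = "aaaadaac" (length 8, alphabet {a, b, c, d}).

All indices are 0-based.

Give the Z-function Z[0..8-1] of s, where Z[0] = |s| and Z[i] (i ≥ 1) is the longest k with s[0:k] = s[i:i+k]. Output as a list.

Z[0]=8
i=1: fresh scan; Z[1]=3 scan→box=[1,4)
i=2: min(r-i=2, Z[1]=3)=2; Z[2]=2
i=3: min(r-i=1, Z[2]=2)=1; Z[3]=1
i=4: fresh scan; Z[4]=0
i=5: fresh scan; Z[5]=2 scan→box=[5,7)
i=6: min(r-i=1, Z[1]=3)=1; Z[6]=1
i=7: fresh scan; Z[7]=0

[8, 3, 2, 1, 0, 2, 1, 0]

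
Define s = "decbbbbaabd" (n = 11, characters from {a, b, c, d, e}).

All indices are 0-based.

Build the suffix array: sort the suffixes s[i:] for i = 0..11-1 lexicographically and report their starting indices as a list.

rank | idx | suffix
   0 |   7 | aabd
   1 |   8 | abd
   2 |   6 | baabd
   3 |   5 | bbaabd
   4 |   4 | bbbaabd
   5 |   3 | bbbbaabd
   6 |   9 | bd
   7 |   2 | cbbbbaabd
   8 |  10 | d
   9 |   0 | decbbbbaabd
  10 |   1 | ecbbbbaabd

[7, 8, 6, 5, 4, 3, 9, 2, 10, 0, 1]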